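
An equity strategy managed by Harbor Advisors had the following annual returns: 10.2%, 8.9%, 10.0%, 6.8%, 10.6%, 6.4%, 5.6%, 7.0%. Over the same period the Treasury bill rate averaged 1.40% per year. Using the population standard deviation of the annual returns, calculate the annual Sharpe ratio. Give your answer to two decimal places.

Mean return μ = 65.50 / 8 = 8.1875%
Population std dev = √[26.8888 / 8] = 1.8333%
Sharpe = (μ − rf) / σ = (8.1875 − 1.4) / 1.8333 = 6.7875 / 1.8333 = 3.7023

3.70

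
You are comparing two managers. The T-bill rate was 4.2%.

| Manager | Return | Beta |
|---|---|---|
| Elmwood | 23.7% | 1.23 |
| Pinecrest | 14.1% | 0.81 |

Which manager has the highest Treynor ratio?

Elmwood

Elmwood: Treynor = (23.7% − 4.2%) / 1.23 = 15.854
Pinecrest: Treynor = (14.1% − 4.2%) / 0.81 = 12.222
Highest: Elmwood (15.854).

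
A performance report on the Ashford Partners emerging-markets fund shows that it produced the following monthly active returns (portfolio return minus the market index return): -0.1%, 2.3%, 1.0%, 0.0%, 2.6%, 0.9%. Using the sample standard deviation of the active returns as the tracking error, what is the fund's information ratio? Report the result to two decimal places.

0.99

Mean return μ = 6.70 / 6 = 1.1167%
Σ(r − μ)² = (-0.1 − 1.1167)² + (2.3 − 1.1167)² + … = 6.3883
sample σ = √(6.3883 / 5) = √1.2777 = 1.1304%
IR = μ / tracking error = 1.1167 / 1.1304 = 0.9879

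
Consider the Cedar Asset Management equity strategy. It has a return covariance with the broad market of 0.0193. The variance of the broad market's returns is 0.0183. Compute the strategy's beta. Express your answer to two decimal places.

β = Cov(Rp, Rm) / Var(Rm) = 0.0193 / 0.0183 = 1.0546

1.05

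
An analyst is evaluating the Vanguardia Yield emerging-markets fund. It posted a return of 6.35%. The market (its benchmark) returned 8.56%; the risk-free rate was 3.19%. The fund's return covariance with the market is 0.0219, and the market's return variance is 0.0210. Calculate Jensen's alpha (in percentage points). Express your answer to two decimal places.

-2.44

β = Cov / Var = 0.0219 / 0.0210 = 1.0429
E[R] = Rf + β(Rm − Rf) = 3.19% + 1.0429 × (8.56% − 3.19%) = 8.7904%
α = Rp − E[R] = 6.35% − 8.7904% = -2.4404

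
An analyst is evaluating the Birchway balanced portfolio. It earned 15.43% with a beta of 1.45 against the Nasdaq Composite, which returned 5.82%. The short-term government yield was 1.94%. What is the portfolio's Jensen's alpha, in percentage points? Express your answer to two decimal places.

CAPM expected return = Rf + β(Rm − Rf) = 1.94% + 1.45 × (5.82% − 1.94%) = 1.94 + 1.45 × 3.88 = 7.5660%
Jensen's α = Rp − E[R] = 15.43% − 7.5660% = 7.8640

7.86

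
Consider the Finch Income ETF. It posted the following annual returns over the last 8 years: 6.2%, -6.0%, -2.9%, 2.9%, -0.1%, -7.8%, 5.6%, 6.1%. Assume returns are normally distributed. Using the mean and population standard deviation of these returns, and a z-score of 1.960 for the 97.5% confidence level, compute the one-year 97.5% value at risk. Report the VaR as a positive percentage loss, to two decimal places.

9.75

r̄ = (6.2 − 6 − 2.9 + 2.9 − 0.1 − 7.8 + 5.6 + 6.1) / 8 = 4.00 / 8 = 0.5000%
Σ(r − r̄)² = 218.6800; population σ = √(218.6800/8) = 5.2283%
VaR = −(r̄ − z·σ) = −(0.5000 − 1.960 × 5.2283) = −(-9.7475) = 9.7475%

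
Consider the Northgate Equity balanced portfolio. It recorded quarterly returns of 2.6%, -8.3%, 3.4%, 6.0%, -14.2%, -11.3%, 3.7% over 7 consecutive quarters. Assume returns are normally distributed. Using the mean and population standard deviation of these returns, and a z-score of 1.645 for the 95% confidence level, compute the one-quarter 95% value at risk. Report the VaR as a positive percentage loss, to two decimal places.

15.32

μ = (2.6 − 8.3 + 3.4 + 6 − 14.2 − 11.3 + 3.7) / 7 = -2.5857%
Population σ = √[Σ(r − μ)² / 7] = √[419.4286 / 7] = √59.9184 = 7.7407%
VaR = −(μ − z·σ) = −(-2.5857 − 1.645 × 7.7407) = −(-15.3192) = 15.3192%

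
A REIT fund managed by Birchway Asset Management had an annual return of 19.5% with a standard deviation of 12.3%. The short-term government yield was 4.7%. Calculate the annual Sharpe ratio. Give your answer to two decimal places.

1.20

Sharpe = (Rp − Rf) / σp = (19.5% − 4.7%) / 12.3% = 14.80% / 12.3% = 1.2033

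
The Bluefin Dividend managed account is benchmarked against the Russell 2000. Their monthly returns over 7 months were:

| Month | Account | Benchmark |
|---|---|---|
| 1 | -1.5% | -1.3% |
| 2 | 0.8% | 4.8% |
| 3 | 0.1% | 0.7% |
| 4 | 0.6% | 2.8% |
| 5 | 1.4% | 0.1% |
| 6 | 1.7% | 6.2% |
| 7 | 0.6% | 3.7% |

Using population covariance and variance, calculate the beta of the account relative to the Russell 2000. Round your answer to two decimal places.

0.26

r̄p = 0.5286%,  r̄m = 2.4286%
Cov = Σ(rp − r̄p)(rm − r̄m) / 7 = 1.6363
Var(rm) = Σ(rm − r̄m)² / 7 = 6.2735
β = Cov / Var = 1.6363 / 6.2735 = 0.2608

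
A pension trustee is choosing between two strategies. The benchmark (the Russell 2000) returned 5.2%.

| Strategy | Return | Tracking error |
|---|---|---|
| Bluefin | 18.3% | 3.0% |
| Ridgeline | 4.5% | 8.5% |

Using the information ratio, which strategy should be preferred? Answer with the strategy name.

Bluefin

Bluefin: IR = (18.3% − 5.2%) / 3.0% = 4.367
Ridgeline: IR = (4.5% − 5.2%) / 8.5% = -0.082
Highest: Bluefin (4.367).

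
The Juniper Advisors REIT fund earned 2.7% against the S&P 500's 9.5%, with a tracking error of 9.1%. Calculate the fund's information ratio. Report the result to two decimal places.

-0.75

IR = (Rp − Rb) / TE = (2.7% − 9.5%) / 9.1% = -6.80% / 9.1% = -0.7473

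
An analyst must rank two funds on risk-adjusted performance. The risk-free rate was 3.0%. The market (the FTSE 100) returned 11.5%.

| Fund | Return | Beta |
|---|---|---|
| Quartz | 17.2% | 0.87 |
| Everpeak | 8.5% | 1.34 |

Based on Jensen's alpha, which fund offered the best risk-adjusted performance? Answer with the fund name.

Quartz

Quartz: α = 17.2% − [3.0% + 0.87 × (11.5% − 3.0%)] = 6.805
Everpeak: α = 8.5% − [3.0% + 1.34 × (11.5% − 3.0%)] = -5.890
Highest: Quartz (6.805).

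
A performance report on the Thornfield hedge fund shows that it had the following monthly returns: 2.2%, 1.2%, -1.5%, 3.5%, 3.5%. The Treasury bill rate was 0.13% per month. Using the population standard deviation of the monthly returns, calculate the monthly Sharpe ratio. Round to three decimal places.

Mean return r̄ = 8.90 / 5 = 1.7800%
Population std dev = √[17.1880 / 5] = 1.8541%
Sharpe = (r̄ − rf) / σ = (1.7800 − 0.13) / 1.8541 = 1.6500 / 1.8541 = 0.8899

0.890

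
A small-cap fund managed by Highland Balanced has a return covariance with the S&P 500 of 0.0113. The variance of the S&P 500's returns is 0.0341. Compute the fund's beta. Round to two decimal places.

β = Cov(Rp, Rm) / Var(Rm) = 0.0113 / 0.0341 = 0.3314

0.33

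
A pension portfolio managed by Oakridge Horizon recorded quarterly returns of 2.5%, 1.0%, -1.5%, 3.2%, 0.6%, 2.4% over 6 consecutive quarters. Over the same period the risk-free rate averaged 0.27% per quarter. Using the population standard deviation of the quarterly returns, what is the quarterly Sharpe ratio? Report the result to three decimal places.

0.702

μ = (2.5 + 1 − 1.5 + 3.2 + 0.6 + 2.4) / 6 = 8.20 / 6 = 1.3667%
Σ(r − μ)² = (2.5 − 1.3667)² + (1 − 1.3667)² + (-1.5 − 1.3667)² + … = 14.6533
σ = √[14.6533 / 6] = 1.5628%
Sharpe = (μ − rf) / σ = (1.3667 − 0.27) / 1.5628 = 1.0967 / 1.5628 = 0.7018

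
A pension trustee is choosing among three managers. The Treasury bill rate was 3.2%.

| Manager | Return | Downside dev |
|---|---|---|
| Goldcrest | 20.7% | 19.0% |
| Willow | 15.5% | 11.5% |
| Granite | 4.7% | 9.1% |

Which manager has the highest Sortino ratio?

Goldcrest: Sortino ratio = (20.7% − 3.2%) / 19.0% = 0.921
Willow: Sortino ratio = (15.5% − 3.2%) / 11.5% = 1.070
Granite: Sortino ratio = (4.7% − 3.2%) / 9.1% = 0.165
Highest: Willow (1.070).

Willow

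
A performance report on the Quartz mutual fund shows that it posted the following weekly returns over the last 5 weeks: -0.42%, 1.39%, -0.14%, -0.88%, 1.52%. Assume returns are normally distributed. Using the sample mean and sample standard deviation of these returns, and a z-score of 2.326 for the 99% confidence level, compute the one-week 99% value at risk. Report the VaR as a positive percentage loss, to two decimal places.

μ = (-0.42 + 1.39 − 0.14 − 0.88 + 1.52) / 5 = 0.2940%
Sample std dev = √[4.7807 / 4] = 1.0932%
VaR = −(μ − z·σ) = −(0.2940 − 2.326 × 1.0932) = −(-2.2488) = 2.2488%

2.25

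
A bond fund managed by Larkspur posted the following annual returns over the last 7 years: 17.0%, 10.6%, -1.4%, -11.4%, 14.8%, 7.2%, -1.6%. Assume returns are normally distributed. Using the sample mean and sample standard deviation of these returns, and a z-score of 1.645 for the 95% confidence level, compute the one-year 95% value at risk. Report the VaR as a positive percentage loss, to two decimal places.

μ = (17 + 10.6 − 1.4 − 11.4 + 14.8 + 7.2 − 1.6) / 7 = 5.0286%
Σ(r − μ)² = (17 − 5.0286)² + (10.6 − 5.0286)² + (-1.4 − 5.0286)² + … = 629.7143
sample σ = √(629.7143 / 6) = √104.9524 = 10.2446%
VaR = −(μ − z·σ) = −(5.0286 − 1.645 × 10.2446) = −(-11.8238) = 11.8238%

11.82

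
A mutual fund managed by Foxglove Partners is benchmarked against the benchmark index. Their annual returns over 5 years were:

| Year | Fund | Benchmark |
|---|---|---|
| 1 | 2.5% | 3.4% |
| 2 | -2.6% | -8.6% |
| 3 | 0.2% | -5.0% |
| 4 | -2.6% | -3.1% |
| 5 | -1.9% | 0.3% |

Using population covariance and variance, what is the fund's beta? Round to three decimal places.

r̄p = -0.8800%,  r̄m = -2.6000%
Cov = Σ(rp − r̄p)(rm − r̄m) / 5 = 5.1820
Var(rm) = Σ(rm − r̄m)² / 5 = 17.2840
β = Cov / Var = 5.1820 / 17.2840 = 0.2998

0.300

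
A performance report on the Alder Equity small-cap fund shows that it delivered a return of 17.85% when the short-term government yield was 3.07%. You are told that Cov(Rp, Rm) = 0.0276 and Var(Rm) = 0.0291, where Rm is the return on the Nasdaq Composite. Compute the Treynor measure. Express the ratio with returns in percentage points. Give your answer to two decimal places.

15.58

β = Cov / Var = 0.0276 / 0.0291 = 0.9485
Treynor = (Rp − Rf) / β = (17.85% − 3.07%) / 0.9485 = 14.78 / 0.9485 = 15.5825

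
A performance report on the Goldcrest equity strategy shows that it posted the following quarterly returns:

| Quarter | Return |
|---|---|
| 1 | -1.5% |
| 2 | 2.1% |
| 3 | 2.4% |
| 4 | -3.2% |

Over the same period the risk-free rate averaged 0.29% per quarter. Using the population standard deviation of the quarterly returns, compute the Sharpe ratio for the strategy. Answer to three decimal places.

Mean return r̄ = -0.20 / 4 = -0.0500%
Population σ = √[Σ(r − r̄)² / 4] = √[22.6500 / 4] = √5.6625 = 2.3796%
Sharpe = (r̄ − rf) / σ = (-0.0500 − 0.29) / 2.3796 = -0.3400 / 2.3796 = -0.1429

-0.143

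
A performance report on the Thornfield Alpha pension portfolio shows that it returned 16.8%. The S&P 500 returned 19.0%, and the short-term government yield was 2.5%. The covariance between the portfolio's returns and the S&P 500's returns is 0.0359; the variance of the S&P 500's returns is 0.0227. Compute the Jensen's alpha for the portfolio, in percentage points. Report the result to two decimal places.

β = Cov / Var = 0.0359 / 0.0227 = 1.5815
E[R] = Rf + β(Rm − Rf) = 2.5% + 1.5815 × (19.0% − 2.5%) = 28.5948%
α = Rp − E[R] = 16.8% − 28.5948% = -11.7948

-11.79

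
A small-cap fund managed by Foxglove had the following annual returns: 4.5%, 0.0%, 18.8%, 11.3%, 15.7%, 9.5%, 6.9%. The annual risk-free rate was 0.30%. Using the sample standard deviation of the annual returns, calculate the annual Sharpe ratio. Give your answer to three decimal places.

1.429

μ = (4.5 + 0 + 18.8 + 11.3 + 15.7 + 9.5 + 6.9) / 7 = 9.5286%
Σ(r − μ)² = (4.5 − 9.5286)² + (0 − 9.5286)² + (18.8 − 9.5286)² + … = 250.1743
sample σ = √(250.1743 / 6) = √41.6957 = 6.4572%
Sharpe = (μ − rf) / σ = (9.5286 − 0.3) / 6.4572 = 9.2286 / 6.4572 = 1.4292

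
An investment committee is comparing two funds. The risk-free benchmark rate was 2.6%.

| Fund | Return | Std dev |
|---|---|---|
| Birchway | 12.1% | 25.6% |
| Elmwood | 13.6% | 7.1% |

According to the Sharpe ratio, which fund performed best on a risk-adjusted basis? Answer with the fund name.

Elmwood

Birchway: Sharpe ratio = (12.1% − 2.6%) / 25.6% = 0.371
Elmwood: Sharpe ratio = (13.6% − 2.6%) / 7.1% = 1.549
Highest: Elmwood (1.549).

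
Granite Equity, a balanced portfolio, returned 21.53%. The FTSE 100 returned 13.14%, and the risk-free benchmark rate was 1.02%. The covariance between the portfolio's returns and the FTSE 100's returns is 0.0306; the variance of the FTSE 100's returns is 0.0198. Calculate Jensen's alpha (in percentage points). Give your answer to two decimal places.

β = Cov / Var = 0.0306 / 0.0198 = 1.5455
E[R] = Rf + β(Rm − Rf) = 1.02% + 1.5455 × (13.14% − 1.02%) = 19.7515%
α = Rp − E[R] = 21.53% − 19.7515% = 1.7785

1.78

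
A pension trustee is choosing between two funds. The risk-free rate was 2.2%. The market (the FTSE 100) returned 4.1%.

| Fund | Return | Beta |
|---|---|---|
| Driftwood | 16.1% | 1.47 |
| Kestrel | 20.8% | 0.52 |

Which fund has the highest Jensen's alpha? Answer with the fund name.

Kestrel

Driftwood: α = 16.1% − [2.2% + 1.47 × (4.1% − 2.2%)] = 11.107
Kestrel: α = 20.8% − [2.2% + 0.52 × (4.1% − 2.2%)] = 17.612
Highest: Kestrel (17.612).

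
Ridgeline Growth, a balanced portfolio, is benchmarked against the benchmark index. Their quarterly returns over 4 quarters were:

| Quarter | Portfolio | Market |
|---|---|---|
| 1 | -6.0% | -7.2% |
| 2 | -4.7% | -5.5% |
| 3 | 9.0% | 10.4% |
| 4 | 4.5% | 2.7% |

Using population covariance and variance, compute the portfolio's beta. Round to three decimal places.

r̄p = 0.7000%,  r̄m = 0.1000%
Cov = Σ(rp − r̄p)(rm − r̄m) / 4 = 43.6300
Var(rm) = Σ(rm − r̄m)² / 4 = 49.3750
β = Cov / Var = 43.6300 / 49.3750 = 0.8836

0.884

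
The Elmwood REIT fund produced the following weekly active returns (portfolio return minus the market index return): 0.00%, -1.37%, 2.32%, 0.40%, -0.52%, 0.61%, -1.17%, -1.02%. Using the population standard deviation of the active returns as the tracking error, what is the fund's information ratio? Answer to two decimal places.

-0.08

r̄ = (0 − 1.37 + 2.32 + 0.4 − 0.52 + 0.61 − 1.17 − 1.02) / 8 = -0.0938%
Population std dev = √[10.4008 / 8] = 1.1402%
IR = r̄ / tracking error = -0.0938 / 1.1402 = -0.0823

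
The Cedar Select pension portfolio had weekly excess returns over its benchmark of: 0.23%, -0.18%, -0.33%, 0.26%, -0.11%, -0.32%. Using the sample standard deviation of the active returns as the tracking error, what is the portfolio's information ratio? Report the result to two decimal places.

Mean return r̄ = -0.450 / 6 = -0.0750%
Sample σ = √[Σ(r − r̄)² / 5] = √[0.3426 / 5] = √0.0685 = 0.2617%
IR = r̄ / tracking error = -0.0750 / 0.2617 = -0.2866

-0.29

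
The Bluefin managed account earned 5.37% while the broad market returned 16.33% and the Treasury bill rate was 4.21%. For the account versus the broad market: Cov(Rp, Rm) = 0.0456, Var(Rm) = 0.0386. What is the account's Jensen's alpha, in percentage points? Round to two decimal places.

β = Cov / Var = 0.0456 / 0.0386 = 1.1813
E[R] = Rf + β(Rm − Rf) = 4.21% + 1.1813 × (16.33% − 4.21%) = 18.5274%
α = Rp − E[R] = 5.37% − 18.5274% = -13.1574

-13.16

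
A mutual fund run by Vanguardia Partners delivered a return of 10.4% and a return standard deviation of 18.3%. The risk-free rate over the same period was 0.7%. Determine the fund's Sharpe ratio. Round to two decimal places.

Sharpe = (Rp − Rf) / σp = (10.4% − 0.7%) / 18.3% = 9.70% / 18.3% = 0.5301

0.53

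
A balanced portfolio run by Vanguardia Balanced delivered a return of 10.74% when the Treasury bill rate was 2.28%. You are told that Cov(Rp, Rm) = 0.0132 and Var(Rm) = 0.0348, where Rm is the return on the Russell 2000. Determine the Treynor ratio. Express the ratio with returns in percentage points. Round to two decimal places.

22.30

β = Cov / Var = 0.0132 / 0.0348 = 0.3793
Treynor = (Rp − Rf) / β = (10.74% − 2.28%) / 0.3793 = 8.46 / 0.3793 = 22.3042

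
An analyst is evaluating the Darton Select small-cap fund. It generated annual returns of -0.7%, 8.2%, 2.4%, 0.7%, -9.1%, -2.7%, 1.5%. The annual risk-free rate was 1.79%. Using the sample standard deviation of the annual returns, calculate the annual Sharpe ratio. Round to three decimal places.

Mean return μ = 0.30 / 7 = 0.0429%
Σ(r − μ)² = 166.3171; sample σ = √(166.3171/6) = 5.2649%
Sharpe = (μ − rf) / σ = (0.0429 − 1.79) / 5.2649 = -1.7471 / 5.2649 = -0.3318

-0.332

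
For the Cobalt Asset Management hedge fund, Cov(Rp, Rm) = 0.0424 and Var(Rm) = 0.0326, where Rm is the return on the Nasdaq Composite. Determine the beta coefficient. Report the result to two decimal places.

1.30

β = Cov(Rp, Rm) / Var(Rm) = 0.0424 / 0.0326 = 1.3006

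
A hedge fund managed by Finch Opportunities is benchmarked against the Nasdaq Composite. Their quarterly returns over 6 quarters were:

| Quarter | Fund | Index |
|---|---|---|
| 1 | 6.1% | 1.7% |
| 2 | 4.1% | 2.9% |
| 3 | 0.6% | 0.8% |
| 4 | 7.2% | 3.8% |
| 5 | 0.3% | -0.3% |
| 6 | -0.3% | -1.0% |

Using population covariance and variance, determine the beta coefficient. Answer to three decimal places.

r̄p = 3.0000%,  r̄m = 1.3167%
Cov = Σ(rp − r̄p)(rm − r̄m) / 6 = 4.4350
Var(rm) = Σ(rm − r̄m)² / 6 = 2.8447
β = Cov / Var = 4.4350 / 2.8447 = 1.5590

1.559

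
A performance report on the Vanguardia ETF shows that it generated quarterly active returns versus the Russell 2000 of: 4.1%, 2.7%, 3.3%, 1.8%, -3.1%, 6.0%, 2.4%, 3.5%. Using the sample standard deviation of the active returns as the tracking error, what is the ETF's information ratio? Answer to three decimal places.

0.985

r̄ = (4.1 + 2.7 + 3.3 + 1.8 − 3.1 + 6 + 2.4 + 3.5) / 8 = 20.70 / 8 = 2.5875%
Σ(r − r̄)² = (4.1 − 2.5875)² + (2.7 − 2.5875)² + (3.3 − 2.5875)² + … = 48.2888
σ = √[48.2888 / 7] = 2.6265%
IR = r̄ / tracking error = 2.5875 / 2.6265 = 0.9852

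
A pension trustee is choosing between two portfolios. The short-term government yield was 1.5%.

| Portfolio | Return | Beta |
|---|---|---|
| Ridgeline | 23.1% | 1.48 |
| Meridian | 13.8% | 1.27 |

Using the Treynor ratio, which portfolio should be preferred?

Ridgeline: Treynor = (23.1% − 1.5%) / 1.48 = 14.595
Meridian: Treynor = (13.8% − 1.5%) / 1.27 = 9.685
Highest: Ridgeline (14.595).

Ridgeline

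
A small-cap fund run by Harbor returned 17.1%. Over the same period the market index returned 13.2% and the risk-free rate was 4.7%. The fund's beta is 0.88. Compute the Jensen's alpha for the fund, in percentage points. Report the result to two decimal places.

CAPM expected return = Rf + β(Rm − Rf) = 4.7% + 0.88 × (13.2% − 4.7%) = 4.7 + 0.88 × 8.50 = 12.1800%
Jensen's α = Rp − E[R] = 17.1% − 12.1800% = 4.9200

4.92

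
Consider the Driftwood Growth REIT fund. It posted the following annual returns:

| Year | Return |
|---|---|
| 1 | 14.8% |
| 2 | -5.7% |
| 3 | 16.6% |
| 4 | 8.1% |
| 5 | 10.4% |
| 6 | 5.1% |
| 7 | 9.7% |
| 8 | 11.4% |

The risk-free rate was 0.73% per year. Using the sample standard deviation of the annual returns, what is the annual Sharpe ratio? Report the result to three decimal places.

1.173

μ = (14.8 − 5.7 + 16.6 + 8.1 + 10.4 + 5.1 + 9.7 + 11.4) / 8 = 70.40 / 8 = 8.8000%
Σ(r − μ)² = (14.8 − 8.8000)² + (-5.7 − 8.8000)² + … = 331.4000
sample σ = √(331.4000 / 7) = √47.3429 = 6.8806%
Sharpe = (μ − rf) / σ = (8.8000 − 0.73) / 6.8806 = 8.0700 / 6.8806 = 1.1729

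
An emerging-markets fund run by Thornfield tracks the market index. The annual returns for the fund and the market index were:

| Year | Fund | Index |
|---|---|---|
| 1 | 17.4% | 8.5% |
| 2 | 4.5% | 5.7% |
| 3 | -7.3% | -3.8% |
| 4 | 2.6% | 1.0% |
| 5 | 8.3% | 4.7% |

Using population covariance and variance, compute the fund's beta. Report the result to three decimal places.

r̄p = 5.1000%,  r̄m = 3.2200%
Cov = Σ(rp − r̄p)(rm − r̄m) / 5 = 32.1580
Var(rm) = Σ(rm − r̄m)² / 5 = 18.0856
β = Cov / Var = 32.1580 / 18.0856 = 1.7781

1.778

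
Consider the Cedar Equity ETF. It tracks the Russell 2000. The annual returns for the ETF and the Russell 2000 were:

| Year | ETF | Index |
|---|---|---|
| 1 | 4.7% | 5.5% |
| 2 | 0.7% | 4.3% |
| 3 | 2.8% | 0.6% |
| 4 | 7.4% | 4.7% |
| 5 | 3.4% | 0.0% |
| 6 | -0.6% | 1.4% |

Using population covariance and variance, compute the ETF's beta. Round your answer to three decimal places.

0.500

r̄p = 3.0667%,  r̄m = 2.7500%
Cov = Σ(rp − r̄p)(rm − r̄m) / 6 = 2.3133
Var(rm) = Σ(rm − r̄m)² / 6 = 4.6292
β = Cov / Var = 2.3133 / 4.6292 = 0.4997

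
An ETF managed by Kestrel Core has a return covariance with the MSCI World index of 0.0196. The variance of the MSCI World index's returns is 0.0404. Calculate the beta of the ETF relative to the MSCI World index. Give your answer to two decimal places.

β = Cov(Rp, Rm) / Var(Rm) = 0.0196 / 0.0404 = 0.4851

0.49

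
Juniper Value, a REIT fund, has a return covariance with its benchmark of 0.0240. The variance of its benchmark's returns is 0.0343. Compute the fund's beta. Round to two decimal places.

β = Cov(Rp, Rm) / Var(Rm) = 0.0240 / 0.0343 = 0.6997

0.70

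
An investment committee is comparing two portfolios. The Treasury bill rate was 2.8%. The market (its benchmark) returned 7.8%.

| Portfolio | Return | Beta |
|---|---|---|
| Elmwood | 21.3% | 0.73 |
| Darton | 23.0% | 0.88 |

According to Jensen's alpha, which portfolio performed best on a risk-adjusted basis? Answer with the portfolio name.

Darton

Elmwood: α = 21.3% − [2.8% + 0.73 × (7.8% − 2.8%)] = 14.850
Darton: α = 23.0% − [2.8% + 0.88 × (7.8% − 2.8%)] = 15.800
Highest: Darton (15.800).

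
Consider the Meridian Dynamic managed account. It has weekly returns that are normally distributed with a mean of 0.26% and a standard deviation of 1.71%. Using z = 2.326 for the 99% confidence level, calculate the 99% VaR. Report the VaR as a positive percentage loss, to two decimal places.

3.72

VaR (as % loss) = −(μ − z·σ) = −(0.26% − 2.326 × 1.71%) = −(-3.71746%) = 3.71746%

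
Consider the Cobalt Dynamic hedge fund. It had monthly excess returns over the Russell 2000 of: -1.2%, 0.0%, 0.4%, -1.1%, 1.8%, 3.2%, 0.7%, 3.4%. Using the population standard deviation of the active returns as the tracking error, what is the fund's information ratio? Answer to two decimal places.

μ = (-1.2 + 0 + 0.4 − 1.1 + 1.8 + 3.2 + 0.7 + 3.4) / 8 = 7.20 / 8 = 0.9000%
Population σ = √[Σ(r − μ)² / 8] = √[21.8600 / 8] = √2.7325 = 1.6530%
IR = μ / tracking error = 0.9000 / 1.6530 = 0.5445

0.54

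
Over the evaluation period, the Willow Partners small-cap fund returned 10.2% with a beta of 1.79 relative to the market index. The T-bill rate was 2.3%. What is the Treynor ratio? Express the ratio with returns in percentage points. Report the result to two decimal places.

Treynor = (Rp − Rf) / β = (10.2% − 2.3%) / 1.79 = 7.90 / 1.79 = 4.4134

4.41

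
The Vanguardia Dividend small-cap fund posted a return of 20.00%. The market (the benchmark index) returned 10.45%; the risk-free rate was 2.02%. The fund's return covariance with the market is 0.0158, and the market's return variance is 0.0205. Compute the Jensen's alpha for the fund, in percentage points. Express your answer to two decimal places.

β = Cov / Var = 0.0158 / 0.0205 = 0.7707
E[R] = Rf + β(Rm − Rf) = 2.02% + 0.7707 × (10.45% − 2.02%) = 8.5170%
α = Rp − E[R] = 20.00% − 8.5170% = 11.4830

11.48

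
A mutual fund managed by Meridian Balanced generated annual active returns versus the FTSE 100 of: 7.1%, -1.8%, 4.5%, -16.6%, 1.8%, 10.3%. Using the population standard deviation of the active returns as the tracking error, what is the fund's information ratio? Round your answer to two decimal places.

0.10

μ = (7.1 − 1.8 + 4.5 − 16.6 + 1.8 + 10.3) / 6 = 0.8833%
Σ(r − μ)² = (7.1 − 0.8833)² + (-1.8 − 0.8833)² + (4.5 − 0.8833)² + … = 454.1083
σ = √[454.1083 / 6] = 8.6997%
IR = μ / tracking error = 0.8833 / 8.6997 = 0.1015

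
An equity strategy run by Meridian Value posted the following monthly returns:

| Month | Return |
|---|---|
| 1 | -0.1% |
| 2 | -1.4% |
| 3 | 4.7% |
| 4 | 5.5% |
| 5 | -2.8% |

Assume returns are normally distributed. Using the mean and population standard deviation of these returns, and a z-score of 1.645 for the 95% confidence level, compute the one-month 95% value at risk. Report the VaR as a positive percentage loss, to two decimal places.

Mean return r̄ = 5.90 / 5 = 1.1800%
Σ(r − r̄)² = (-0.1 − 1.1800)² + (-1.4 − 1.1800)² + … = 55.1880
σ = √[55.1880 / 5] = 3.3223%
VaR = −(r̄ − z·σ) = −(1.1800 − 1.645 × 3.3223) = −(-4.2852) = 4.2852%

4.29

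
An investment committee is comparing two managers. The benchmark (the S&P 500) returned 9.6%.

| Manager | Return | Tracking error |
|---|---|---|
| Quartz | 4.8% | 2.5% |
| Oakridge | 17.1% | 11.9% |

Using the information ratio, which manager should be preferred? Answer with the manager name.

Quartz: IR = (4.8% − 9.6%) / 2.5% = -1.920
Oakridge: IR = (17.1% − 9.6%) / 11.9% = 0.630
Highest: Oakridge (0.630).

Oakridge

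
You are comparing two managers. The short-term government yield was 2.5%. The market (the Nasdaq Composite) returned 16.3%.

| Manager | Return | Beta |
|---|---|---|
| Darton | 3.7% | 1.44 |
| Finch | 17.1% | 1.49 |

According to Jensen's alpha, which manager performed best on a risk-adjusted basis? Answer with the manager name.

Finch

Darton: α = 3.7% − [2.5% + 1.44 × (16.3% − 2.5%)] = -18.672
Finch: α = 17.1% − [2.5% + 1.49 × (16.3% − 2.5%)] = -5.962
Highest: Finch (-5.962).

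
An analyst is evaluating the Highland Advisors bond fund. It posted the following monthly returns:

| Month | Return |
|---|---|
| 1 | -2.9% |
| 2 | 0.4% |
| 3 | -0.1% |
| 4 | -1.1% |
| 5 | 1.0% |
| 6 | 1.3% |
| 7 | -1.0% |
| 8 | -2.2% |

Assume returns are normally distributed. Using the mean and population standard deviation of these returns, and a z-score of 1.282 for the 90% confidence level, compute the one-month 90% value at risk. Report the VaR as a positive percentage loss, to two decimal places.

r̄ = (-2.9 + 0.4 − 0.1 − 1.1 + 1 + 1.3 − 1 − 2.2) / 8 = -4.60 / 8 = -0.5750%
Σ(r − r̄)² = 15.6750; population σ = √(15.6750/8) = 1.3998%
VaR = −(r̄ − z·σ) = −(-0.5750 − 1.282 × 1.3998) = −(-2.3695) = 2.3695%

2.37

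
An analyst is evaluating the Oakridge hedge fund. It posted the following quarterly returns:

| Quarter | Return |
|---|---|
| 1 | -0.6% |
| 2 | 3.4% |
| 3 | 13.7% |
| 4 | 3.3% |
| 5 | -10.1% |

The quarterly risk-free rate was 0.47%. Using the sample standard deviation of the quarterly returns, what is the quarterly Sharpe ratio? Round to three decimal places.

0.172

μ = (-0.6 + 3.4 + 13.7 + 3.3 − 10.1) / 5 = 9.70 / 5 = 1.9400%
Σ(r − μ)² = (-0.6 − 1.9400)² + (3.4 − 1.9400)² + (13.7 − 1.9400)² + … = 293.6920
sample σ = √(293.6920 / 4) = √73.4230 = 8.5687%
Sharpe = (μ − rf) / σ = (1.9400 − 0.47) / 8.5687 = 1.4700 / 8.5687 = 0.1716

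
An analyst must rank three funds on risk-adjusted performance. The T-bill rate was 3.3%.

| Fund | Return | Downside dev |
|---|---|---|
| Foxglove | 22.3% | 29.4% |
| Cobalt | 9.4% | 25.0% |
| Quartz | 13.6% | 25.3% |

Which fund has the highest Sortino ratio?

Foxglove: Sortino ratio = (22.3% − 3.3%) / 29.4% = 0.646
Cobalt: Sortino ratio = (9.4% − 3.3%) / 25.0% = 0.244
Quartz: Sortino ratio = (13.6% − 3.3%) / 25.3% = 0.407
Highest: Foxglove (0.646).

Foxglove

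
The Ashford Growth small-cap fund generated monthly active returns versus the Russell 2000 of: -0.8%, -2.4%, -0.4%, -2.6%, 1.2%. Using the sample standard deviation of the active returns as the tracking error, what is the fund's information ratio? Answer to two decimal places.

-0.64

Mean return r̄ = -5.00 / 5 = -1.0000%
Σ(r − r̄)² = (-0.8 − (-1.0000))² + (-2.4 − (-1.0000))² + (-0.4 − (-1.0000))² + … = 9.7600
sample σ = √(9.7600 / 4) = √2.4400 = 1.5620%
IR = r̄ / tracking error = -1.0000 / 1.5620 = -0.6402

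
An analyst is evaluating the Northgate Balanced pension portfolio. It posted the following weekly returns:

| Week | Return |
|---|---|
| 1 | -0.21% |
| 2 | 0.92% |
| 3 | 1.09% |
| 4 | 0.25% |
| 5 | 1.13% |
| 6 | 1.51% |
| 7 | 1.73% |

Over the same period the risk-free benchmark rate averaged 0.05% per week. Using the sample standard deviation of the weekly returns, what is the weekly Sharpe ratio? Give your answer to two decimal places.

r̄ = (-0.21 + 0.92 + 1.09 + 0.25 + 1.13 + 1.51 + 1.73) / 7 = 6.420 / 7 = 0.9171%
Σ(r − r̄)² = (-0.21 − 0.9171)² + (0.92 − 0.9171)² + … = 2.8029
sample σ = √(2.8029 / 6) = √0.4672 = 0.6835%
Sharpe = (r̄ − rf) / σ = (0.9171 − 0.05) / 0.6835 = 0.8671 / 0.6835 = 1.2686

1.27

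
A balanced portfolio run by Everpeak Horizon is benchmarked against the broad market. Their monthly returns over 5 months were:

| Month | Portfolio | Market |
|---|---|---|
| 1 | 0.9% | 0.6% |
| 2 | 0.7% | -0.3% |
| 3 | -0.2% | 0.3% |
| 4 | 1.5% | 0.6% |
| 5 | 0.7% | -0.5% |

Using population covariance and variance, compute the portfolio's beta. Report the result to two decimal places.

r̄p = 0.7200%,  r̄m = 0.1400%
Cov = Σ(rp − r̄p)(rm − r̄m) / 5 = 0.0632
Var(rm) = Σ(rm − r̄m)² / 5 = 0.2104
β = Cov / Var = 0.0632 / 0.2104 = 0.3004

0.30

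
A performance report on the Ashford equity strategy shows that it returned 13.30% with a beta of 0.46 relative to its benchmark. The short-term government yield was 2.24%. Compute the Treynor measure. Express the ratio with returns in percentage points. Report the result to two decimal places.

Treynor = (Rp − Rf) / β = (13.30% − 2.24%) / 0.46 = 11.06 / 0.46 = 24.0435

24.04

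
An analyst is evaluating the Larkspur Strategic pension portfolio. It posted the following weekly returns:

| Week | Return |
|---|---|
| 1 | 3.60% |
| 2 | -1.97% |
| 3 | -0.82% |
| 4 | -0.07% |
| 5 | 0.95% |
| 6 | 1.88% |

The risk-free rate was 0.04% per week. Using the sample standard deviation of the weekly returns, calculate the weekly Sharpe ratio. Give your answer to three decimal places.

Mean return r̄ = 3.570 / 6 = 0.5950%
Σ(r − r̄)² = 19.8310; sample σ = √(19.8310/5) = 1.9915%
Sharpe = (r̄ − rf) / σ = (0.5950 − 0.04) / 1.9915 = 0.5550 / 1.9915 = 0.2787

0.279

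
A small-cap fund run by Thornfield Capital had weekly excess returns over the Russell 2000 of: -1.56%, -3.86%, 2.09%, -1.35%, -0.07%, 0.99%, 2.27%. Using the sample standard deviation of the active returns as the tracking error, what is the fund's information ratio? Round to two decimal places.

-0.10

Mean return r̄ = -1.490 / 7 = -0.2129%
Σ(r − r̄)² = 29.3445; sample σ = √(29.3445/6) = 2.2115%
IR = r̄ / tracking error = -0.2129 / 2.2115 = -0.0963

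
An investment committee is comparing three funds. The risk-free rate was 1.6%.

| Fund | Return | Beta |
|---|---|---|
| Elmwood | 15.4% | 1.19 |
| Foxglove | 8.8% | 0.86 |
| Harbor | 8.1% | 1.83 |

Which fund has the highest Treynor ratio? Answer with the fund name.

Elmwood: Treynor = (15.4% − 1.6%) / 1.19 = 11.597
Foxglove: Treynor = (8.8% − 1.6%) / 0.86 = 8.372
Harbor: Treynor = (8.1% − 1.6%) / 1.83 = 3.552
Highest: Elmwood (11.597).

Elmwood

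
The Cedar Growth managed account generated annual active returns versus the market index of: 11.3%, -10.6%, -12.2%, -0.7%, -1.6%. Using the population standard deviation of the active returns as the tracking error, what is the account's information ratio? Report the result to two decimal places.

μ = (11.3 − 10.6 − 12.2 − 0.7 − 1.6) / 5 = -13.80 / 5 = -2.7600%
Population std dev = √[353.8520 / 5] = 8.4125%
IR = μ / tracking error = -2.7600 / 8.4125 = -0.3281

-0.33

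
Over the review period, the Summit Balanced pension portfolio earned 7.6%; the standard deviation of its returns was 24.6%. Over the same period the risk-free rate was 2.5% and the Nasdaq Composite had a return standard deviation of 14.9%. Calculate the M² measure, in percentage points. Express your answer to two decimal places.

5.59

Sharpe = (Rp − Rf) / σp = (7.6% − 2.5%) / 24.6% = 0.2073
M² = Rf + Sharpe × σm = 2.5% + 0.2073 × 14.9% = 5.5888%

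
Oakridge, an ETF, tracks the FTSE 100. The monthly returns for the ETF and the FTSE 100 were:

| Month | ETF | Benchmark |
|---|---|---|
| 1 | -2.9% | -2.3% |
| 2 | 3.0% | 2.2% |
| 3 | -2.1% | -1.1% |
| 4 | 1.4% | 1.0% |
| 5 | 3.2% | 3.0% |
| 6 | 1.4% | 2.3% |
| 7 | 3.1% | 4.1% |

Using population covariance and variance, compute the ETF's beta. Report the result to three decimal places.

r̄p = 1.0143%,  r̄m = 1.3143%
Cov = Σ(rp − r̄p)(rm − r̄m) / 7 = 4.7398
Var(rm) = Σ(rm − r̄m)² / 7 = 4.4784
β = Cov / Var = 4.7398 / 4.4784 = 1.0584

1.058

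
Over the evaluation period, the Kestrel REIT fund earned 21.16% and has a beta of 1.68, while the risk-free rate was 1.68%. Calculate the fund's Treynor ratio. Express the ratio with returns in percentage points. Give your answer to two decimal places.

11.60

Treynor = (Rp − Rf) / β = (21.16% − 1.68%) / 1.68 = 19.48 / 1.68 = 11.5952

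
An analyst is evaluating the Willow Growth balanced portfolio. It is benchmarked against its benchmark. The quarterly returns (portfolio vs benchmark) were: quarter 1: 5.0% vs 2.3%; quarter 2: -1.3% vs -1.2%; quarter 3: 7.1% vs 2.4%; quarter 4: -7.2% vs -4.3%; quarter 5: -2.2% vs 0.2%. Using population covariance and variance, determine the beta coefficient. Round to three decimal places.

1.964

r̄p = 0.2800%,  r̄m = -0.1200%
Cov = Σ(rp − r̄p)(rm − r̄m) / 5 = 12.1576
Var(rm) = Σ(rm − r̄m)² / 5 = 6.1896
β = Cov / Var = 12.1576 / 6.1896 = 1.9642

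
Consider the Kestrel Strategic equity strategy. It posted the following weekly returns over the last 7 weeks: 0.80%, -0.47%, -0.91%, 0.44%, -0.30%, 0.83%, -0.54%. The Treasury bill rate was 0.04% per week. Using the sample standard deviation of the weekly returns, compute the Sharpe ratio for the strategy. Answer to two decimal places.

-0.09

μ = (0.8 − 0.47 − 0.91 + 0.44 − 0.3 + 0.83 − 0.54) / 7 = -0.150 / 7 = -0.0214%
Σ(r − μ)² = (0.8 − (-0.0214))² + (-0.47 − (-0.0214))² + … = 2.9499
sample σ = √(2.9499 / 6) = √0.4917 = 0.7012%
Sharpe = (μ − rf) / σ = (-0.0214 − 0.04) / 0.7012 = -0.0614 / 0.7012 = -0.0876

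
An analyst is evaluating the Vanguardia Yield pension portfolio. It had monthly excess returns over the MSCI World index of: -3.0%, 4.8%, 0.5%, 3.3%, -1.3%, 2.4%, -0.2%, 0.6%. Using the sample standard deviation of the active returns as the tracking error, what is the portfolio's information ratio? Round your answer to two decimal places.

Mean return μ = 7.10 / 8 = 0.8875%
Σ(r − μ)² = 44.7288; sample σ = √(44.7288/7) = 2.5278%
IR = μ / tracking error = 0.8875 / 2.5278 = 0.3511

0.35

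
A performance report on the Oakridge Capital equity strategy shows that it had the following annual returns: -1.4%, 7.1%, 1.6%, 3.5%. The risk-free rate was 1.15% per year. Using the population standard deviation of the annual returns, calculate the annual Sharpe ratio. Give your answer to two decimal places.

μ = (-1.4 + 7.1 + 1.6 + 3.5) / 4 = 2.7000%
Population σ = √[Σ(r − μ)² / 4] = √[38.0200 / 4] = √9.5050 = 3.0830%
Sharpe = (μ − rf) / σ = (2.7000 − 1.15) / 3.0830 = 1.5500 / 3.0830 = 0.5028

0.50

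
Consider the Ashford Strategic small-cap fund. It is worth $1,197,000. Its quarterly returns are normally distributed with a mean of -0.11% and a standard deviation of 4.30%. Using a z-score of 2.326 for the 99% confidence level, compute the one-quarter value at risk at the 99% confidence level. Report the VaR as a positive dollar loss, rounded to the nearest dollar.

Return at the 99% tail: μ − z·σ = -0.11% − 2.326 × 4.30% = -0.11 − 10.0018 = -10.1118%
VaR = −(-10.1118%) × $1,197,000 = 10.1118% × $1,197,000 = $121,038

$121,038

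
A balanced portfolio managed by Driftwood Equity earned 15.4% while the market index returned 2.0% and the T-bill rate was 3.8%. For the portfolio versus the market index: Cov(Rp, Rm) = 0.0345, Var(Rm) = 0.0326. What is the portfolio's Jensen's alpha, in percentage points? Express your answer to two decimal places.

13.50

β = Cov / Var = 0.0345 / 0.0326 = 1.0583
E[R] = Rf + β(Rm − Rf) = 3.8% + 1.0583 × (2.0% − 3.8%) = 1.8951%
α = Rp − E[R] = 15.4% − 1.8951% = 13.5049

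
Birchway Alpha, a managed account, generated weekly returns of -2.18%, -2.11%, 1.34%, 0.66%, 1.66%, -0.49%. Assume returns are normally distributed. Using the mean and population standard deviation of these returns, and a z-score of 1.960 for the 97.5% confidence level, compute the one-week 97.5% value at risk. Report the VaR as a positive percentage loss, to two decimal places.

μ = (-2.18 − 2.11 + 1.34 + 0.66 + 1.66 − 0.49) / 6 = -0.1867%
Σ(r − μ)² = 14.2223; population σ = √(14.2223/6) = 1.5396%
VaR = −(μ − z·σ) = −(-0.1867 − 1.960 × 1.5396) = −(-3.2043) = 3.2043%

3.20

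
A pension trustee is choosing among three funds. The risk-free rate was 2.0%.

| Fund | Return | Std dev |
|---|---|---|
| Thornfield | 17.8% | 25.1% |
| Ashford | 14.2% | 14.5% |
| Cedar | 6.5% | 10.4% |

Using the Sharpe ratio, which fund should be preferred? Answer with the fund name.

Ashford

Thornfield: Sharpe ratio = (17.8% − 2.0%) / 25.1% = 0.629
Ashford: Sharpe ratio = (14.2% − 2.0%) / 14.5% = 0.841
Cedar: Sharpe ratio = (6.5% − 2.0%) / 10.4% = 0.433
Highest: Ashford (0.841).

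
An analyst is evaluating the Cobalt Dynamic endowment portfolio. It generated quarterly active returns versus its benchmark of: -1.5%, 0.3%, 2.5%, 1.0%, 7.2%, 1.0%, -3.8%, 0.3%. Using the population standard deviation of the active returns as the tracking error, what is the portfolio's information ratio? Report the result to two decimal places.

r̄ = (-1.5 + 0.3 + 2.5 + 1 + 7.2 + 1 − 3.8 + 0.3) / 8 = 0.8750%
Population σ = √[Σ(r − r̄)² / 8] = √[70.8350 / 8] = √8.8544 = 2.9756%
IR = r̄ / tracking error = 0.8750 / 2.9756 = 0.2941

0.29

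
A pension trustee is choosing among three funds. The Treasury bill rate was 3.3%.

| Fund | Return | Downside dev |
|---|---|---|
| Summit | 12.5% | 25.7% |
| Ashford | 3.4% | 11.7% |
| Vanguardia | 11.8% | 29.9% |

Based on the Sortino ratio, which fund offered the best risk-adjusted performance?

Summit: Sortino ratio = (12.5% − 3.3%) / 25.7% = 0.358
Ashford: Sortino ratio = (3.4% − 3.3%) / 11.7% = 0.009
Vanguardia: Sortino ratio = (11.8% − 3.3%) / 29.9% = 0.284
Highest: Summit (0.358).

Summit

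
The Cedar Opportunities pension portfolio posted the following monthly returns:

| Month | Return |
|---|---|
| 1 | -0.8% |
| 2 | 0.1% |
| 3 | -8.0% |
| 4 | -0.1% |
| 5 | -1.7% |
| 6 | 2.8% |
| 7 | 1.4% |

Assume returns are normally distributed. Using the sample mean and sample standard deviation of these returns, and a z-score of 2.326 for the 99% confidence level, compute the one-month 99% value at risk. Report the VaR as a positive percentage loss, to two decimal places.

Mean return r̄ = -6.30 / 7 = -0.9000%
Σ(r − r̄)² = 71.6800; sample σ = √(71.6800/6) = 3.4564%
VaR = −(r̄ − z·σ) = −(-0.9000 − 2.326 × 3.4564) = −(-8.9396) = 8.9396%

8.94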